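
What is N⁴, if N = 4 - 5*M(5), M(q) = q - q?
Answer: 256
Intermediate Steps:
M(q) = 0
N = 4 (N = 4 - 5*0 = 4 + 0 = 4)
N⁴ = 4⁴ = 256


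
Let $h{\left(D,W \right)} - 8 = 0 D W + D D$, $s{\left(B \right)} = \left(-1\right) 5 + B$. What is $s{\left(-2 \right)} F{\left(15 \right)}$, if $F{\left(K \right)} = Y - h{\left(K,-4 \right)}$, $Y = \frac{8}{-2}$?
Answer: $1659$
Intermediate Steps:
$s{\left(B \right)} = -5 + B$
$Y = -4$ ($Y = 8 \left(- \frac{1}{2}\right) = -4$)
$h{\left(D,W \right)} = 8 + D^{2}$ ($h{\left(D,W \right)} = 8 + \left(0 D W + D D\right) = 8 + \left(0 W + D^{2}\right) = 8 + \left(0 + D^{2}\right) = 8 + D^{2}$)
$F{\left(K \right)} = -12 - K^{2}$ ($F{\left(K \right)} = -4 - \left(8 + K^{2}\right) = -12 - K^{2}$)
$s{\left(-2 \right)} F{\left(15 \right)} = \left(-5 - 2\right) \left(-12 - 15^{2}\right) = - 7 \left(-12 - 225\right) = \left(-7\right) \left(-237\right) = 1659$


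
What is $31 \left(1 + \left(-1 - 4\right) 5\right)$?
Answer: $-744$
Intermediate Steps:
$31 \left(1 + \left(-1 - 4\right) 5\right) = 31 \left(1 - 25\right) = 31 \left(-24\right) = -744$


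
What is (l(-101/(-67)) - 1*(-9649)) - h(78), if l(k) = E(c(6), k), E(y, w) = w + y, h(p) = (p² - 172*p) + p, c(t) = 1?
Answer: 1132669/67 ≈ 16906.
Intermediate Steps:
h(p) = p² - 171*p
l(k) = 1 + k (l(k) = k + 1 = 1 + k)
(l(-101/(-67)) - 1*(-9649)) - h(78) = ((1 - 101/(-67)) - 1*(-9649)) - 78*(-171 + 78) = ((1 - 101*(-1/67)) + 9649) - 78*(-93) = ((1 + 101/67) + 9649) - 1*(-7254) = (168/67 + 9649) + 7254 = 646651/67 + 7254 = 1132669/67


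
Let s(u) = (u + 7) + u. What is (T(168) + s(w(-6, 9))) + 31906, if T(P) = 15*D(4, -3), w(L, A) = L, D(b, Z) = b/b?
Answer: 31916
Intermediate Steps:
D(b, Z) = 1
s(u) = 7 + 2*u (s(u) = (7 + u) + u = 7 + 2*u)
T(P) = 15 (T(P) = 15*1 = 15)
(T(168) + s(w(-6, 9))) + 31906 = (15 + (7 + 2*(-6))) + 31906 = (15 + (7 - 12)) + 31906 = (15 - 5) + 31906 = 10 + 31906 = 31916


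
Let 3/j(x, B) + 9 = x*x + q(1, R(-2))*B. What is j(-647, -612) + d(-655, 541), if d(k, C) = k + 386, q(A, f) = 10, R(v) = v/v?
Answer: -110957117/412480 ≈ -269.00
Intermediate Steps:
R(v) = 1
d(k, C) = 386 + k
j(x, B) = 3/(-9 + x² + 10*B) (j(x, B) = 3/(-9 + (x*x + 10*B)) = 3/(-9 + (x² + 10*B)) = 3/(-9 + x² + 10*B))
j(-647, -612) + d(-655, 541) = 3/(-9 + (-647)² + 10*(-612)) + (386 - 655) = 3/(-9 + 418609 - 6120) - 269 = 3/412480 - 269 = -110957117/412480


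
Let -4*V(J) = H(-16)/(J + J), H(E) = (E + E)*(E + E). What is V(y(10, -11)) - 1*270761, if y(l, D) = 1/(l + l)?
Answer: -273321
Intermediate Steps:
H(E) = 4*E**2 (H(E) = (2*E)*(2*E) = 4*E**2)
y(l, D) = 1/(2*l)
V(J) = -128/J (V(J) = -4*(-16)**2/(4*(J + J)) = -4*256/(4*(2*J)) = -256*1/(2*J) = -128/J)
V(y(10, -11)) - 1*270761 = -128/((1/2)/10) - 1*270761 = -128/((1/2)*(1/10)) - 270761 = -128/1/20 - 270761 = -128*20 - 270761 = -2560 - 270761 = -273321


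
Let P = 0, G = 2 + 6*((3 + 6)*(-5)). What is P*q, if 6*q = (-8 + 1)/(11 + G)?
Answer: 0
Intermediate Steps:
G = -268 (G = 2 + 6*(9*(-5)) = 2 + 6*(-45) = 2 - 270 = -268)
q = 7/1542 (q = ((-8 + 1)/(11 - 268))/6 = (-7/(-257))/6 = (-7*(-1/257))/6 = (1/6)*(7/257) = 7/1542 ≈ 0.0045396)
P*q = 0*(7/1542) = 0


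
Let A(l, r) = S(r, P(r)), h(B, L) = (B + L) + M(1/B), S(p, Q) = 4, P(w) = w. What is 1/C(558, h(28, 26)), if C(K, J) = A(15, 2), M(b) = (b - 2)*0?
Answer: ¼ ≈ 0.25000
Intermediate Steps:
M(b) = 0 (M(b) = (-2 + b)*0 = 0)
h(B, L) = B + L (h(B, L) = (B + L) + 0 = B + L)
A(l, r) = 4
C(K, J) = 4
1/C(558, h(28, 26)) = 1/4 = ¼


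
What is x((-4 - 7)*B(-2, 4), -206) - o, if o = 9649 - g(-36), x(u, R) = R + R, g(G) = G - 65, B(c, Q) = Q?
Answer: -10162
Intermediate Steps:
g(G) = -65 + G
x(u, R) = 2*R
o = 9750 (o = 9649 - (-65 - 36) = 9649 - 1*(-101) = 9649 + 101 = 9750)
x((-4 - 7)*B(-2, 4), -206) - o = 2*(-206) - 1*9750 = -412 - 9750 = -10162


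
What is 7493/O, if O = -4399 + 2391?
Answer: -7493/2008 ≈ -3.7316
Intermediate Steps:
O = -2008
7493/O = 7493/(-2008) = 7493*(-1/2008) = -7493/2008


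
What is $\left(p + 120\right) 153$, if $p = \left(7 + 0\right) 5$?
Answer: $23715$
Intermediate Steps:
$p = 35$ ($p = 7 \cdot 5 = 35$)
$\left(p + 120\right) 153 = \left(35 + 120\right) 153 = 155 \cdot 153 = 23715$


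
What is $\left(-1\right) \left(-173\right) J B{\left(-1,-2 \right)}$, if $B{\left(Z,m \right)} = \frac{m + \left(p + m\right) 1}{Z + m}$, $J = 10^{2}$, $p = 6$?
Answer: $- \frac{34600}{3} \approx -11533.0$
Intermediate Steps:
$J = 100$
$B{\left(Z,m \right)} = \frac{6 + 2 m}{Z + m}$ ($B{\left(Z,m \right)} = \frac{m + \left(6 + m\right) 1}{Z + m} = \frac{m + \left(6 + m\right)}{Z + m} = \frac{6 + 2 m}{Z + m}$)
$\left(-1\right) \left(-173\right) J B{\left(-1,-2 \right)} = \left(-1\right) \left(-173\right) 100 \frac{2 \left(3 - 2\right)}{-1 - 2} = 173 \cdot 100 \cdot 2 \frac{1}{-3} \cdot 1 = 17300 \cdot 2 \left(- \frac{1}{3}\right) 1 = 17300 \left(- \frac{2}{3}\right) = - \frac{34600}{3}$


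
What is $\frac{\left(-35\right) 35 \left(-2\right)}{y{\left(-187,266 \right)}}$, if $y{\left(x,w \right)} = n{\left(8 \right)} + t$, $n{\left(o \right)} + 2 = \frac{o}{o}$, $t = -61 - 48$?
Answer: $- \frac{245}{11} \approx -22.273$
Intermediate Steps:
$t = -109$ ($t = -61 - 48 = -109$)
$n{\left(o \right)} = -1$ ($n{\left(o \right)} = -2 + \frac{o}{o} = -2 + 1 = -1$)
$y{\left(x,w \right)} = -110$ ($y{\left(x,w \right)} = -1 - 109 = -110$)
$\frac{\left(-35\right) 35 \left(-2\right)}{y{\left(-187,266 \right)}} = \frac{\left(-35\right) 35 \left(-2\right)}{-110} = \left(-1225\right) \left(-2\right) \left(- \frac{1}{110}\right) = 2450 \left(- \frac{1}{110}\right) = - \frac{245}{11}$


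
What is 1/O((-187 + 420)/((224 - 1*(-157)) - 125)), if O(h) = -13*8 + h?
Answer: -256/26391 ≈ -0.0097003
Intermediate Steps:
O(h) = -104 + h
1/O((-187 + 420)/((224 - 1*(-157)) - 125)) = 1/(-104 + (-187 + 420)/((224 - 1*(-157)) - 125)) = 1/(-104 + 233/((224 + 157) - 125)) = 1/(-104 + 233/(381 - 125)) = 1/(-104 + 233/256) = 1/(-26391/256) = -256/26391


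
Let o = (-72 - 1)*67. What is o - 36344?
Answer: -41235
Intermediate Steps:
o = -4891 (o = -73*67 = -4891)
o - 36344 = -4891 - 36344 = -41235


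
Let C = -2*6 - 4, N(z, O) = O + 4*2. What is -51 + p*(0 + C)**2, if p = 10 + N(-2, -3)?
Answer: 3789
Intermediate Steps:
N(z, O) = 8 + O (N(z, O) = O + 8 = 8 + O)
C = -16 (C = -12 - 4 = -16)
p = 15 (p = 10 + (8 - 3) = 10 + 5 = 15)
-51 + p*(0 + C)**2 = -51 + 15*(0 - 16)**2 = -51 + 15*(-16)**2 = -51 + 15*256 = -51 + 3840 = 3789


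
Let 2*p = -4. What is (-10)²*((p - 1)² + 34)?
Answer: 4300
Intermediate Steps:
p = -2 (p = (½)*(-4) = -2)
(-10)²*((p - 1)² + 34) = (-10)²*((-2 - 1)² + 34) = 100*((-3)² + 34) = 100*(9 + 34) = 100*43 = 4300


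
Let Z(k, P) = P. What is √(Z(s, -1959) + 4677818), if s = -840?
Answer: √4675859 ≈ 2162.4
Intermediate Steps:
√(Z(s, -1959) + 4677818) = √(-1959 + 4677818) = √4675859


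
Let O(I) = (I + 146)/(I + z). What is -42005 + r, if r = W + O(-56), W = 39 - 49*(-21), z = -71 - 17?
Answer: -327501/8 ≈ -40938.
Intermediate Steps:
z = -88
W = 1068 (W = 39 + 1029 = 1068)
O(I) = (146 + I)/(-88 + I) (O(I) = (I + 146)/(I - 88) = (146 + I)/(-88 + I))
r = 8539/8 (r = 1068 + (146 - 56)/(-88 - 56) = 1068 + 90/(-144) = 1068 - 1/144*90 = 1068 - 5/8 = 8539/8 ≈ 1067.4)
-42005 + r = -42005 + 8539/8 = -327501/8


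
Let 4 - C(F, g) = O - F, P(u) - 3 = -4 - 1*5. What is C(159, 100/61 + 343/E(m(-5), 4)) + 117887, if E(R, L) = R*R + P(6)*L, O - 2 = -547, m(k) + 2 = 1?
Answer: 118595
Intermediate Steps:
m(k) = -1 (m(k) = -2 + 1 = -1)
P(u) = -6 (P(u) = 3 + (-4 - 1*5) = 3 + (-4 - 5) = 3 - 9 = -6)
O = -545 (O = 2 - 547 = -545)
E(R, L) = R² - 6*L (E(R, L) = R*R - 6*L = R² - 6*L)
C(F, g) = 549 + F (C(F, g) = 4 - (-545 - F) = 4 + (545 + F) = 549 + F)
C(159, 100/61 + 343/E(m(-5), 4)) + 117887 = (549 + 159) + 117887 = 708 + 117887 = 118595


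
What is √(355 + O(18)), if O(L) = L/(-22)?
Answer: 2*√10714/11 ≈ 18.820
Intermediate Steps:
O(L) = -L/22 (O(L) = L*(-1/22) = -L/22)
√(355 + O(18)) = √(355 - 1/22*18) = √(355 - 9/11) = √(3896/11) = 2*√10714/11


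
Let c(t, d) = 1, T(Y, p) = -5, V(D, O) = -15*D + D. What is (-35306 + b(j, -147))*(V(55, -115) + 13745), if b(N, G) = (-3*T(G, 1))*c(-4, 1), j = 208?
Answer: -457900725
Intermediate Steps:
V(D, O) = -14*D
b(N, G) = 15 (b(N, G) = -3*(-5)*1 = 15*1 = 15)
(-35306 + b(j, -147))*(V(55, -115) + 13745) = (-35306 + 15)*(-14*55 + 13745) = -35291*(-770 + 13745) = -35291*12975 = -457900725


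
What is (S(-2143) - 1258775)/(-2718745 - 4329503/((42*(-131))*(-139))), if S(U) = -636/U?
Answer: 2063030097555042/4455812805341159 ≈ 0.46300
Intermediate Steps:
(S(-2143) - 1258775)/(-2718745 - 4329503/((42*(-131))*(-139))) = (-636/(-2143) - 1258775)/(-2718745 - 4329503/((42*(-131))*(-139))) = (-636*(-1/2143) - 1258775)/(-2718745 - 4329503/((-5502*(-139)))) = (636/2143 - 1258775)/(-2718745 - 4329503/764778) = -2697554189/(2143*(-2718745 - 4329503*1/764778)) = -2697554189/(2143*(-2718745 - 4329503/764778)) = -2697554189/(2143*(-2079240693113/764778)) = -2697554189/2143*(-764778/2079240693113) = 2063030097555042/4455812805341159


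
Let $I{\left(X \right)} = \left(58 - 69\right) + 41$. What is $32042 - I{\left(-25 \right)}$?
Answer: $32012$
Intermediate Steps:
$I{\left(X \right)} = 30$ ($I{\left(X \right)} = -11 + 41 = 30$)
$32042 - I{\left(-25 \right)} = 32042 - 30 = 32012$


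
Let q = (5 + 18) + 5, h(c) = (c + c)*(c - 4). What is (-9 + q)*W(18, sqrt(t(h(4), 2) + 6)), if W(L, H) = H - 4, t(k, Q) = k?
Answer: -76 + 19*sqrt(6) ≈ -29.460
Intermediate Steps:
h(c) = 2*c*(-4 + c) (h(c) = (2*c)*(-4 + c) = 2*c*(-4 + c))
W(L, H) = -4 + H
q = 28 (q = 23 + 5 = 28)
(-9 + q)*W(18, sqrt(t(h(4), 2) + 6)) = (-9 + 28)*(-4 + sqrt(2*4*(-4 + 4) + 6)) = 19*(-4 + sqrt(2*4*0 + 6)) = 19*(-4 + sqrt(0 + 6)) = 19*(-4 + sqrt(6)) = -76 + 19*sqrt(6)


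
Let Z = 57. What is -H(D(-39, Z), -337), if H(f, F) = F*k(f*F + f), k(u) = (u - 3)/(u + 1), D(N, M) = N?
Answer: 4415037/13105 ≈ 336.90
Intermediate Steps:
k(u) = (-3 + u)/(1 + u)
H(f, F) = F*(-3 + f + F*f)/(1 + f + F*f) (H(f, F) = F*((-3 + (f*F + f))/(1 + (f*F + f))) = F*((-3 + (F*f + f))/(1 + (F*f + f))) = F*((-3 + (f + F*f))/(1 + (f + F*f))) = F*((-3 + f + F*f)/(1 + f + F*f)) = F*(-3 + f + F*f)/(1 + f + F*f))
-H(D(-39, Z), -337) = -(-337)*(-3 - 39*(1 - 337))/(1 - 39*(1 - 337)) = -(-337)*(-3 - 39*(-336))/(1 - 39*(-336)) = -(-337)*(-3 + 13104)/(1 + 13104) = -(-337)*13101/13105 = -1*(-4415037/13105) = 4415037/13105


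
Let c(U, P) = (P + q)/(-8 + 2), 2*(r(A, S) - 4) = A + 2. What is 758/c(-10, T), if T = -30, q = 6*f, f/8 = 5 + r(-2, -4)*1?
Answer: -758/67 ≈ -11.313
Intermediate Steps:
r(A, S) = 5 + A/2 (r(A, S) = 4 + (A + 2)/2 = 4 + (2 + A)/2 = 4 + (1 + A/2) = 5 + A/2)
f = 72 (f = 8*(5 + (5 + (½)*(-2))*1) = 8*(5 + (5 - 1)*1) = 8*(5 + 4*1) = 8*(5 + 4) = 8*9 = 72)
q = 432 (q = 6*72 = 432)
c(U, P) = -72 - P/6 (c(U, P) = (P + 432)/(-8 + 2) = (432 + P)/(-6) = (432 + P)*(-⅙) = -72 - P/6)
758/c(-10, T) = 758/(-72 - ⅙*(-30)) = 758/(-72 + 5) = 758/(-67) = 758*(-1/67) = -758/67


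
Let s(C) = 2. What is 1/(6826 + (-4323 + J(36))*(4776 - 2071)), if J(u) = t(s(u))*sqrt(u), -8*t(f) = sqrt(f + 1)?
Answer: -186990224/2185333794413461 + 32460*sqrt(3)/2185333794413461 ≈ -8.5540e-8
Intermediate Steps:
t(f) = -sqrt(1 + f)/8 (t(f) = -sqrt(f + 1)/8 = -sqrt(1 + f)/8)
J(u) = -sqrt(3)*sqrt(u)/8 (J(u) = (-sqrt(1 + 2)/8)*sqrt(u) = (-sqrt(3)/8)*sqrt(u) = -sqrt(3)*sqrt(u)/8)
1/(6826 + (-4323 + J(36))*(4776 - 2071)) = 1/(6826 + (-4323 - sqrt(3)*sqrt(36)/8)*(4776 - 2071)) = 1/(6826 + (-4323 - 1/8*sqrt(3)*6)*2705) = 1/(6826 + (-4323 - 3*sqrt(3)/4)*2705) = 1/(6826 + (-11693715 - 8115*sqrt(3)/4)) = 1/(-11686889 - 8115*sqrt(3)/4)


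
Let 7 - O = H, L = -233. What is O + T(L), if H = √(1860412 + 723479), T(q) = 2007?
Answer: 2014 - 3*√287099 ≈ 406.55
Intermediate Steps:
H = 3*√287099 (H = √2583891 = 3*√287099 ≈ 1607.4)
O = 7 - 3*√287099 ≈ -1600.4
O + T(L) = (7 - 3*√287099) + 2007 = 2014 - 3*√287099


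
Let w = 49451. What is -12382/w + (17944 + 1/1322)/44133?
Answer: 150220611829/961720179842 ≈ 0.15620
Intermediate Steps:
-12382/w + (17944 + 1/1322)/44133 = -12382/49451 + (17944 + 1/1322)/44133 = -12382*1/49451 + (17944 + 1/1322)*(1/44133) = -12382/49451 + (23721969/1322)*(1/44133) = -12382/49451 + 7907323/19447942 = 150220611829/961720179842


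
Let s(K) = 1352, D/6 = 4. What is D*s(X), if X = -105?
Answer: 32448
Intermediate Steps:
D = 24 (D = 6*4 = 24)
D*s(X) = 24*1352 = 32448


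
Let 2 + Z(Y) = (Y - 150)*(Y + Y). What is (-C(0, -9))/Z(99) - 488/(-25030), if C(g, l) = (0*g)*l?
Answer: 244/12515 ≈ 0.019497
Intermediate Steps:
Z(Y) = -2 + 2*Y*(-150 + Y) (Z(Y) = -2 + (Y - 150)*(Y + Y) = -2 + (-150 + Y)*(2*Y) = -2 + 2*Y*(-150 + Y))
C(g, l) = 0 (C(g, l) = 0*l = 0)
(-C(0, -9))/Z(99) - 488/(-25030) = (-1*0)/(-2 - 300*99 + 2*99²) - 488/(-25030) = 0/(-2 - 29700 + 2*9801) - 488*(-1/25030) = 0/(-2 - 29700 + 19602) + 244/12515 = 0/(-10100) + 244/12515 = 0*(-1/10100) + 244/12515 = 0 + 244/12515 = 244/12515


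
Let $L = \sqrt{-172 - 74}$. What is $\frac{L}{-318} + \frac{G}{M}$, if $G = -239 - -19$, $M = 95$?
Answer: $- \frac{44}{19} - \frac{i \sqrt{246}}{318} \approx -2.3158 - 0.049322 i$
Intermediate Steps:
$G = -220$ ($G = -239 + 19 = -220$)
$L = i \sqrt{246}$ ($L = \sqrt{-246} = i \sqrt{246} \approx 15.684 i$)
$\frac{L}{-318} + \frac{G}{M} = \frac{i \sqrt{246}}{-318} - \frac{220}{95} = i \sqrt{246} \left(- \frac{1}{318}\right) - \frac{44}{19} = - \frac{i \sqrt{246}}{318} - \frac{44}{19} = - \frac{44}{19} - \frac{i \sqrt{246}}{318}$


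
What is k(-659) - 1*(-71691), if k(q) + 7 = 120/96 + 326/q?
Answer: 188961015/2636 ≈ 71685.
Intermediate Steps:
k(q) = -23/4 + 326/q (k(q) = -7 + (120/96 + 326/q) = -7 + (120*(1/96) + 326/q) = -7 + (5/4 + 326/q) = -23/4 + 326/q)
k(-659) - 1*(-71691) = (-23/4 + 326/(-659)) - 1*(-71691) = (-23/4 + 326*(-1/659)) + 71691 = (-23/4 - 326/659) + 71691 = -16461/2636 + 71691 = 188961015/2636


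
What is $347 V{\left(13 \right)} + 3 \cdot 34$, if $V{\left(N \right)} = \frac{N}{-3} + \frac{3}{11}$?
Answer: $- \frac{43132}{33} \approx -1307.0$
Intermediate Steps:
$V{\left(N \right)} = \frac{3}{11} - \frac{N}{3}$ ($V{\left(N \right)} = N \left(- \frac{1}{3}\right) + 3 \cdot \frac{1}{11} = - \frac{N}{3} + \frac{3}{11} = \frac{3}{11} - \frac{N}{3}$)
$347 V{\left(13 \right)} + 3 \cdot 34 = 347 \left(\frac{3}{11} - \frac{13}{3}\right) + 3 \cdot 34 = 347 \left(\frac{3}{11} - \frac{13}{3}\right) + 102 = 347 \left(- \frac{134}{33}\right) + 102 = - \frac{46498}{33} + 102 = - \frac{43132}{33}$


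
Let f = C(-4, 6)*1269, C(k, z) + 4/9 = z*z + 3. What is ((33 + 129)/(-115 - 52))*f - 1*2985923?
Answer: -506575315/167 ≈ -3.0334e+6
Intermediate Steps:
C(k, z) = 23/9 + z**2 (C(k, z) = -4/9 + (z*z + 3) = -4/9 + (z**2 + 3) = -4/9 + (3 + z**2) = 23/9 + z**2)
f = 48927 (f = (23/9 + 6**2)*1269 = (23/9 + 36)*1269 = (347/9)*1269 = 48927)
((33 + 129)/(-115 - 52))*f - 1*2985923 = ((33 + 129)/(-115 - 52))*48927 - 1*2985923 = (162/(-167))*48927 - 2985923 = (162*(-1/167))*48927 - 2985923 = -162/167*48927 - 2985923 = -7926174/167 - 2985923 = -506575315/167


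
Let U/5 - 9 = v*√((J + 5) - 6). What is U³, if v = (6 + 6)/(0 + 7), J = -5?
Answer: 1549125/49 + 16564500*I*√6/343 ≈ 31615.0 + 1.1829e+5*I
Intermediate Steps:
v = 12/7 ≈ 1.7143
U = 45 + 60*I*√6/7 (U = 45 + 5*(12*√((-5 + 5) - 6)/7) = 45 + 5*(12*√(0 - 6)/7) = 45 + 5*(12*√(-6)/7) = 45 + 5*(12*(I*√6)/7) = 45 + 5*(12*I*√6/7) = 45 + 60*I*√6/7 ≈ 45.0 + 20.996*I)
U³ = (45 + 60*I*√6/7)³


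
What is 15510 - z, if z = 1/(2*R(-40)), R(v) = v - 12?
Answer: 1613041/104 ≈ 15510.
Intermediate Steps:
R(v) = -12 + v
z = -1/104 (z = 1/(2*(-12 - 40)) = 1/(2*(-52)) = 1/(-104) = -1/104 ≈ -0.0096154)
15510 - z = 15510 - 1*(-1/104) = 15510 + 1/104 = 1613041/104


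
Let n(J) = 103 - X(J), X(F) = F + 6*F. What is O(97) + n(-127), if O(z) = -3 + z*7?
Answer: 1668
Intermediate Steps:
O(z) = -3 + 7*z
X(F) = 7*F
n(J) = 103 - 7*J
O(97) + n(-127) = (-3 + 7*97) + (103 - 7*(-127)) = (-3 + 679) + (103 + 889) = 676 + 992 = 1668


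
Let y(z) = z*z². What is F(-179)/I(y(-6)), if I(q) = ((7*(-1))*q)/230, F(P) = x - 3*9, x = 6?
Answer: -115/36 ≈ -3.1944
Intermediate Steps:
F(P) = -21 (F(P) = 6 - 3*9 = 6 - 27 = -21)
y(z) = z³
I(q) = -7*q/230 (I(q) = -7*q*(1/230) = -7*q/230)
F(-179)/I(y(-6)) = -21/((-7/230*(-6)³)) = -21/((-7/230*(-216))) = -21/756/115 = -21*115/756 = -115/36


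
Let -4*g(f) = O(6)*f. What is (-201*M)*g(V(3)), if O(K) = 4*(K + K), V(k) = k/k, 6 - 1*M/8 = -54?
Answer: 1157760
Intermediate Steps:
M = 480 (M = 48 - 8*(-54) = 48 + 432 = 480)
V(k) = 1
O(K) = 8*K (O(K) = 4*(2*K) = 8*K)
g(f) = -12*f (g(f) = -8*6*f/4 = -12*f)
(-201*M)*g(V(3)) = (-201*480)*(-12*1) = -96480*(-12) = 1157760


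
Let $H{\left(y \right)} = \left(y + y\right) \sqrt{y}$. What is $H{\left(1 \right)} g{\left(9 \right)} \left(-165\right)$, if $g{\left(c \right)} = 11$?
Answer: $-3630$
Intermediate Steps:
$H{\left(y \right)} = 2 y^{\frac{3}{2}}$ ($H{\left(y \right)} = 2 y \sqrt{y} = 2 y^{\frac{3}{2}}$)
$H{\left(1 \right)} g{\left(9 \right)} \left(-165\right) = 2 \cdot 1^{\frac{3}{2}} \cdot 11 \left(-165\right) = 2 \cdot 1 \cdot 11 \left(-165\right) = 2 \cdot 11 \left(-165\right) = 22 \left(-165\right) = -3630$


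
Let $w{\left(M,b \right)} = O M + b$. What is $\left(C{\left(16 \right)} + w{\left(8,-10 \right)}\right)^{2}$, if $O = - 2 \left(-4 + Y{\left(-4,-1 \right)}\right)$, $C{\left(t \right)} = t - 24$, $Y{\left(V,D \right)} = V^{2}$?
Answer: $44100$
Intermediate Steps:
$C{\left(t \right)} = -24 + t$ ($C{\left(t \right)} = t - 24 = -24 + t$)
$O = -24$ ($O = - 2 \left(-4 + \left(-4\right)^{2}\right) = - 2 \left(-4 + 16\right) = \left(-2\right) 12 = -24$)
$w{\left(M,b \right)} = b - 24 M$ ($w{\left(M,b \right)} = - 24 M + b = b - 24 M$)
$\left(C{\left(16 \right)} + w{\left(8,-10 \right)}\right)^{2} = \left(\left(-24 + 16\right) - 202\right)^{2} = \left(-8 - 202\right)^{2} = \left(-210\right)^{2} = 44100$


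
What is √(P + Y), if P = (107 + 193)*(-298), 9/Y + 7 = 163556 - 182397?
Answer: I*√1984943204202/4712 ≈ 299.0*I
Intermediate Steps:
Y = -9/18848 (Y = 9/(-7 + (163556 - 182397)) = 9/(-7 - 18841) = 9/(-18848) = 9*(-1/18848) = -9/18848 ≈ -0.00047750)
P = -89400 (P = 300*(-298) = -89400)
√(P + Y) = √(-89400 - 9/18848) = √(-1685011209/18848) = I*√1984943204202/4712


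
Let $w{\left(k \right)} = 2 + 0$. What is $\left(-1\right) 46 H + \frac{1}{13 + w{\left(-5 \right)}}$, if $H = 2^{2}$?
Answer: $- \frac{2759}{15} \approx -183.93$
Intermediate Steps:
$w{\left(k \right)} = 2$
$H = 4$
$\left(-1\right) 46 H + \frac{1}{13 + w{\left(-5 \right)}} = \left(-1\right) 46 \cdot 4 + \frac{1}{13 + 2} = \left(-46\right) 4 + \frac{1}{15} = -184 + \frac{1}{15} = - \frac{2759}{15}$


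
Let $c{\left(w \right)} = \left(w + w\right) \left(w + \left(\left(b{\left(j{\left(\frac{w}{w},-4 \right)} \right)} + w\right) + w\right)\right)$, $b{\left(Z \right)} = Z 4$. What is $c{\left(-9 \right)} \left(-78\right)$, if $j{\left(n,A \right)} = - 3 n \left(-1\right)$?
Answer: $-21060$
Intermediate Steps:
$j{\left(n,A \right)} = 3 n$
$b{\left(Z \right)} = 4 Z$
$c{\left(w \right)} = 2 w \left(12 + 3 w\right)$ ($c{\left(w \right)} = \left(w + w\right) \left(w + \left(\left(4 \cdot 3 \frac{w}{w} + w\right) + w\right)\right) = 2 w \left(w + \left(\left(4 \cdot 3 \cdot 1 + w\right) + w\right)\right) = 2 w \left(w + \left(\left(4 \cdot 3 + w\right) + w\right)\right) = 2 w \left(w + \left(\left(12 + w\right) + w\right)\right) = 2 w \left(w + \left(12 + 2 w\right)\right) = 2 w \left(12 + 3 w\right)$)
$c{\left(-9 \right)} \left(-78\right) = 6 \left(-9\right) \left(4 - 9\right) \left(-78\right) = 6 \left(-9\right) \left(-5\right) \left(-78\right) = 270 \left(-78\right) = -21060$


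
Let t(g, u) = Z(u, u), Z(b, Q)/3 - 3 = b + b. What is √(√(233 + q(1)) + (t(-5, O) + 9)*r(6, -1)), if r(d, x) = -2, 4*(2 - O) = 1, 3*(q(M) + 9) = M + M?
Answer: √(-513 + 3*√2022)/3 ≈ 6.4816*I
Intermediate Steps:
q(M) = -9 + 2*M/3 (q(M) = -9 + (M + M)/3 = -9 + (2*M)/3 = -9 + 2*M/3)
Z(b, Q) = 9 + 6*b (Z(b, Q) = 9 + 3*(b + b) = 9 + 3*(2*b) = 9 + 6*b)
O = 7/4 (O = 2 - ¼*1 = 2 - ¼ = 7/4 ≈ 1.7500)
t(g, u) = 9 + 6*u
√(√(233 + q(1)) + (t(-5, O) + 9)*r(6, -1)) = √(√(233 + (-9 + (⅔)*1)) + ((9 + 6*(7/4)) + 9)*(-2)) = √(√(233 + (-9 + ⅔)) + ((9 + 21/2) + 9)*(-2)) = √(√(233 - 25/3) + (39/2 + 9)*(-2)) = √(√(674/3) + (57/2)*(-2)) = √(√2022/3 - 57) = √(-57 + √2022/3)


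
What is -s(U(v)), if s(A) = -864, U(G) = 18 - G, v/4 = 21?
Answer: 864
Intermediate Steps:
v = 84 (v = 4*21 = 84)
-s(U(v)) = -1*(-864) = 864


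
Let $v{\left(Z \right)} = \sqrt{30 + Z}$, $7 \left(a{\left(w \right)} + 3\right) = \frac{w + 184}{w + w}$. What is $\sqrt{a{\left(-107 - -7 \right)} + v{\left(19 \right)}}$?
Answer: $\frac{\sqrt{394}}{10} \approx 1.9849$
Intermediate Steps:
$a{\left(w \right)} = -3 + \frac{184 + w}{14 w}$ ($a{\left(w \right)} = -3 + \frac{\left(w + 184\right) \frac{1}{w + w}}{7} = -3 + \frac{\left(184 + w\right) \frac{1}{2 w}}{7} = -3 + \frac{\frac{1}{2} \frac{1}{w} \left(184 + w\right)}{7} = -3 + \frac{184 + w}{14 w}$)
$\sqrt{a{\left(-107 - -7 \right)} + v{\left(19 \right)}} = \sqrt{\frac{184 - 41 \left(-107 - -7\right)}{14 \left(-107 - -7\right)} + \sqrt{30 + 19}} = \sqrt{\frac{184 - 41 \left(-107 + 7\right)}{14 \left(-107 + 7\right)} + \sqrt{49}} = \sqrt{\frac{184 - -4100}{14 \left(-100\right)} + 7} = \sqrt{\frac{1}{14} \left(- \frac{1}{100}\right) \left(184 + 4100\right) + 7} = \sqrt{\frac{1}{14} \left(- \frac{1}{100}\right) 4284 + 7} = \sqrt{- \frac{153}{50} + 7} = \sqrt{\frac{197}{50}} = \frac{\sqrt{394}}{10}$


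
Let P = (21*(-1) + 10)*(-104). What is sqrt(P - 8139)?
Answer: I*sqrt(6995) ≈ 83.636*I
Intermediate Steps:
P = 1144 (P = (-21 + 10)*(-104) = -11*(-104) = 1144)
sqrt(P - 8139) = sqrt(1144 - 8139) = sqrt(-6995) = I*sqrt(6995)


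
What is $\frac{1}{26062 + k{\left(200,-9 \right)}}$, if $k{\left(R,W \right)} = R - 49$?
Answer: $\frac{1}{26213} \approx 3.8149 \cdot 10^{-5}$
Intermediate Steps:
$k{\left(R,W \right)} = -49 + R$
$\frac{1}{26062 + k{\left(200,-9 \right)}} = \frac{1}{26062 + \left(-49 + 200\right)} = \frac{1}{26062 + 151} = \frac{1}{26213}$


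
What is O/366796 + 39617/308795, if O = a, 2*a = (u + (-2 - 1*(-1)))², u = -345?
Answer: 16507604121/56632385410 ≈ 0.29149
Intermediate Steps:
a = 59858 (a = (-345 + (-2 - 1*(-1)))²/2 = (-345 + (-2 + 1))²/2 = (-345 - 1)²/2 = (½)*(-346)² = (½)*119716 = 59858)
O = 59858
O/366796 + 39617/308795 = 59858/366796 + 39617/308795 = 59858*(1/366796) + 39617*(1/308795) = 29929/183398 + 39617/308795 = 16507604121/56632385410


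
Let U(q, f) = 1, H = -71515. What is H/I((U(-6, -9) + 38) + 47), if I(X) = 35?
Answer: -14303/7 ≈ -2043.3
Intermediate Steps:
H/I((U(-6, -9) + 38) + 47) = -71515/35 = -71515*1/35 = -14303/7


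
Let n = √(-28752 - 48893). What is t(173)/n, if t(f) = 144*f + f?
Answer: -5017*I*√77645/15529 ≈ -90.024*I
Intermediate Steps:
t(f) = 145*f
n = I*√77645 (n = √(-77645) = I*√77645 ≈ 278.65*I)
t(173)/n = (145*173)/((I*√77645)) = 25085*(-I*√77645/77645) = -5017*I*√77645/15529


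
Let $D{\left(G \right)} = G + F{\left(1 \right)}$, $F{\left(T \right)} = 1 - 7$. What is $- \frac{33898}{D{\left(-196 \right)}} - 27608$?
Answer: $- \frac{2771459}{101} \approx -27440.0$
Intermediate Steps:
$F{\left(T \right)} = -6$ ($F{\left(T \right)} = 1 - 7 = -6$)
$D{\left(G \right)} = -6 + G$ ($D{\left(G \right)} = G - 6 = -6 + G$)
$- \frac{33898}{D{\left(-196 \right)}} - 27608 = - \frac{33898}{-6 - 196} - 27608 = - \frac{33898}{-202} - 27608 = \left(-33898\right) \left(- \frac{1}{202}\right) - 27608 = \frac{16949}{101} - 27608 = - \frac{2771459}{101}$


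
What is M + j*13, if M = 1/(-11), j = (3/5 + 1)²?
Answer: 9127/275 ≈ 33.189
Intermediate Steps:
j = 64/25 (j = (3*(⅕) + 1)² = (⅗ + 1)² = (8/5)² = 64/25 ≈ 2.5600)
M = -1/11 ≈ -0.090909
M + j*13 = -1/11 + (64/25)*13 = -1/11 + 832/25 = 9127/275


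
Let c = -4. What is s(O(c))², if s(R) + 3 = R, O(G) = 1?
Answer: 4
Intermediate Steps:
s(R) = -3 + R
s(O(c))² = (-3 + 1)² = (-2)² = 4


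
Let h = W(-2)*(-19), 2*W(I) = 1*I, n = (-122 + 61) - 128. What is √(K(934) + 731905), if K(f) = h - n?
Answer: √732113 ≈ 855.64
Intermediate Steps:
n = -189 (n = -61 - 128 = -189)
W(I) = I/2 (W(I) = (1*I)/2 = I/2)
h = 19 (h = ((½)*(-2))*(-19) = -1*(-19) = 19)
K(f) = 208 (K(f) = 19 - 1*(-189) = 19 + 189 = 208)
√(K(934) + 731905) = √(208 + 731905) = √732113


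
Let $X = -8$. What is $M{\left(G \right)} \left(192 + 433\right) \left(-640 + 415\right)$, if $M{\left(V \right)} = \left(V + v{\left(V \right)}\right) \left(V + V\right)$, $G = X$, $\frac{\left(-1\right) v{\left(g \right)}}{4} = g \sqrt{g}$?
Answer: $-18000000 + 144000000 i \sqrt{2} \approx -1.8 \cdot 10^{7} + 2.0365 \cdot 10^{8} i$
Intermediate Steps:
$v{\left(g \right)} = - 4 g^{\frac{3}{2}}$ ($v{\left(g \right)} = - 4 g \sqrt{g} = - 4 g^{\frac{3}{2}}$)
$G = -8$
$M{\left(V \right)} = 2 V \left(V - 4 V^{\frac{3}{2}}\right)$ ($M{\left(V \right)} = \left(V - 4 V^{\frac{3}{2}}\right) \left(V + V\right) = \left(V - 4 V^{\frac{3}{2}}\right) 2 V = 2 V \left(V - 4 V^{\frac{3}{2}}\right)$)
$M{\left(G \right)} \left(192 + 433\right) \left(-640 + 415\right) = \left(- 8 \left(-8\right)^{\frac{5}{2}} + 2 \left(-8\right)^{2}\right) \left(192 + 433\right) \left(-640 + 415\right) = \left(- 8 \cdot 128 i \sqrt{2} + 2 \cdot 64\right) 625 \left(-225\right) = \left(- 1024 i \sqrt{2} + 128\right) \left(-140625\right) = \left(128 - 1024 i \sqrt{2}\right) \left(-140625\right) = -18000000 + 144000000 i \sqrt{2}$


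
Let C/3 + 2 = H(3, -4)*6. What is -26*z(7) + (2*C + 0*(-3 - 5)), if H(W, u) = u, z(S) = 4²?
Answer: -572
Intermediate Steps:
z(S) = 16
C = -78 (C = -6 + 3*(-4*6) = -6 + 3*(-24) = -6 - 72 = -78)
-26*z(7) + (2*C + 0*(-3 - 5)) = -26*16 + (2*(-78) + 0*(-3 - 5)) = -416 + (-156 + 0*(-8)) = -416 + (-156 + 0) = -416 - 156 = -572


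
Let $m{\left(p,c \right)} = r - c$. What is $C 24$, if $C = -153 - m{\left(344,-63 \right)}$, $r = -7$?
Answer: $-5016$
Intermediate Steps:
$m{\left(p,c \right)} = -7 - c$
$C = -209$ ($C = -153 - \left(-7 - -63\right) = -153 - \left(-7 + 63\right) = -153 - 56 = -209$)
$C 24 = \left(-209\right) 24 = -5016$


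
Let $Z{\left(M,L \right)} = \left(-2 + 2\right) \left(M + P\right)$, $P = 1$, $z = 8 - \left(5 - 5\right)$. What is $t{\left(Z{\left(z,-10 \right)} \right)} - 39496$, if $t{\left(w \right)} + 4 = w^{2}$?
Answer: $-39500$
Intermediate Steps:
$z = 8$ ($z = 8 - 0 = 8 + 0 = 8$)
$Z{\left(M,L \right)} = 0$ ($Z{\left(M,L \right)} = \left(-2 + 2\right) \left(M + 1\right) = 0 \left(1 + M\right) = 0$)
$t{\left(w \right)} = -4 + w^{2}$
$t{\left(Z{\left(z,-10 \right)} \right)} - 39496 = \left(-4 + 0^{2}\right) - 39496 = \left(-4 + 0\right) - 39496 = -4 - 39496 = -39500$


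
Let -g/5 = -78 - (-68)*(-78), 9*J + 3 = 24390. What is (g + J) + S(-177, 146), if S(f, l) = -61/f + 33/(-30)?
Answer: 52425473/1770 ≈ 29619.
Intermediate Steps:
J = 8129/3 (J = -⅓ + (⅑)*24390 = -⅓ + 2710 = 8129/3 ≈ 2709.7)
S(f, l) = -11/10 - 61/f (S(f, l) = -61/f + 33*(-1/30) = -61/f - 11/10 = -11/10 - 61/f)
g = 26910 (g = -5*(-78 - (-68)*(-78)) = -5*(-78 - 68*78) = -5*(-78 - 5304) = -5*(-5382) = 26910)
(g + J) + S(-177, 146) = (26910 + 8129/3) + (-11/10 - 61/(-177)) = 88859/3 + (-11/10 - 61*(-1/177)) = 88859/3 + (-11/10 + 61/177) = 88859/3 - 1337/1770 = 52425473/1770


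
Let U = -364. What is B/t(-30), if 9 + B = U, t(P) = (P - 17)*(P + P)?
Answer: -373/2820 ≈ -0.13227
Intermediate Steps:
t(P) = 2*P*(-17 + P) (t(P) = (-17 + P)*(2*P) = 2*P*(-17 + P))
B = -373 (B = -9 - 364 = -373)
B/t(-30) = -373*(-1/(60*(-17 - 30))) = -373/(2*(-30)*(-47)) = -373/2820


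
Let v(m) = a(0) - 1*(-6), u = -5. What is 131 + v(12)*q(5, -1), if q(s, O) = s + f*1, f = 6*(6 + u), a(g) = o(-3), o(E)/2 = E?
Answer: 131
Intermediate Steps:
o(E) = 2*E
a(g) = -6 (a(g) = 2*(-3) = -6)
f = 6 (f = 6*(6 - 5) = 6*1 = 6)
v(m) = 0 (v(m) = -6 - 1*(-6) = -6 + 6 = 0)
q(s, O) = 6 + s (q(s, O) = s + 6*1 = s + 6 = 6 + s)
131 + v(12)*q(5, -1) = 131 + 0*(6 + 5) = 131 + 0*11 = 131 + 0 = 131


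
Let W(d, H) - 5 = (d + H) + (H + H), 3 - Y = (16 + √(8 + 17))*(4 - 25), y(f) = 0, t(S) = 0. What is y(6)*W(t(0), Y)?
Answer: 0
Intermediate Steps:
Y = 444 (Y = 3 - (16 + √(8 + 17))*(4 - 25) = 3 - (16 + √25)*(-21) = 3 - (16 + 5)*(-21) = 3 - 21*(-21) = 3 - 1*(-441) = 3 + 441 = 444)
W(d, H) = 5 + d + 3*H (W(d, H) = 5 + ((d + H) + (H + H)) = 5 + ((H + d) + 2*H) = 5 + (d + 3*H) = 5 + d + 3*H)
y(6)*W(t(0), Y) = 0*(5 + 0 + 3*444) = 0*(5 + 0 + 1332) = 0*1337 = 0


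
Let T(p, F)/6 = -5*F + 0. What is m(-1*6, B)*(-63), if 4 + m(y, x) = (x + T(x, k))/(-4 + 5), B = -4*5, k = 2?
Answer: 5292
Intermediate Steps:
T(p, F) = -30*F (T(p, F) = 6*(-5*F + 0) = 6*(-5*F) = -30*F)
B = -20
m(y, x) = -64 + x (m(y, x) = -4 + (x - 30*2)/(-4 + 5) = -4 + (x - 60)/1 = -4 + (-60 + x)*1 = -4 + (-60 + x) = -64 + x)
m(-1*6, B)*(-63) = (-64 - 20)*(-63) = -84*(-63) = 5292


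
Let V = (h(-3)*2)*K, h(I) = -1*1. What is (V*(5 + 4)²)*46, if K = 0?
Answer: 0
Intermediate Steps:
h(I) = -1
V = 0 (V = -1*2*0 = -2*0 = 0)
(V*(5 + 4)²)*46 = (0*(5 + 4)²)*46 = (0*9²)*46 = (0*81)*46 = 0*46 = 0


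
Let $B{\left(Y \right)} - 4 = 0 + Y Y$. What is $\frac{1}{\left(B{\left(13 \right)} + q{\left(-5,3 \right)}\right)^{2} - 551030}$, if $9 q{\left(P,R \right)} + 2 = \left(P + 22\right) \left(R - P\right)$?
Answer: $- \frac{81}{41773949} \approx -1.939 \cdot 10^{-6}$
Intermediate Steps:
$B{\left(Y \right)} = 4 + Y^{2}$ ($B{\left(Y \right)} = 4 + \left(0 + Y Y\right) = 4 + \left(0 + Y^{2}\right) = 4 + Y^{2}$)
$q{\left(P,R \right)} = - \frac{2}{9} + \frac{\left(22 + P\right) \left(R - P\right)}{9}$ ($q{\left(P,R \right)} = - \frac{2}{9} + \frac{\left(P + 22\right) \left(R - P\right)}{9} = - \frac{2}{9} + \frac{\left(22 + P\right) \left(R - P\right)}{9}$)
$\frac{1}{\left(B{\left(13 \right)} + q{\left(-5,3 \right)}\right)^{2} - 551030} = \frac{1}{\left(\left(4 + 13^{2}\right) - \left(- \frac{58}{3} + \frac{5}{3} + \frac{25}{9}\right)\right)^{2} - 551030} = \frac{1}{\left(\left(4 + 169\right) - - \frac{134}{9}\right)^{2} - 551030} = \frac{1}{\left(173 - - \frac{134}{9}\right)^{2} - 551030} = \frac{1}{\left(173 + \frac{134}{9}\right)^{2} - 551030} = \frac{1}{\left(\frac{1691}{9}\right)^{2} - 551030} = \frac{1}{\frac{2859481}{81} - 551030} = \frac{1}{- \frac{41773949}{81}} = - \frac{81}{41773949}$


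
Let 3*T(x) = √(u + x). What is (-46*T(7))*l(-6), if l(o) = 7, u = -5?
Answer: -322*√2/3 ≈ -151.79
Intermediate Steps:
T(x) = √(-5 + x)/3
(-46*T(7))*l(-6) = -46*√(-5 + 7)/3*7 = -46*√2/3*7 = -322*√2/3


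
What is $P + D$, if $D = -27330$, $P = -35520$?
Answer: $-62850$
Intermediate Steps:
$P + D = -35520 - 27330 = -62850$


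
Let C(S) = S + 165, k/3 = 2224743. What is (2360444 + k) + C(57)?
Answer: 9034895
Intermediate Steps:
k = 6674229 (k = 3*2224743 = 6674229)
C(S) = 165 + S
(2360444 + k) + C(57) = (2360444 + 6674229) + (165 + 57) = 9034673 + 222 = 9034895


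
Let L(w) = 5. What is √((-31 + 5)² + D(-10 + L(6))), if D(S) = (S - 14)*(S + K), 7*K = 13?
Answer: 5*√1442/7 ≈ 27.124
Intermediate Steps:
K = 13/7 (K = (⅐)*13 = 13/7 ≈ 1.8571)
D(S) = (-14 + S)*(13/7 + S) (D(S) = (S - 14)*(S + 13/7) = (-14 + S)*(13/7 + S))
√((-31 + 5)² + D(-10 + L(6))) = √((-31 + 5)² + (-26 + (-10 + 5)² - 85*(-10 + 5)/7)) = √((-26)² + (-26 + (-5)² - 85/7*(-5))) = √(676 + (-26 + 25 + 425/7)) = √(676 + 418/7) = √(5150/7) = 5*√1442/7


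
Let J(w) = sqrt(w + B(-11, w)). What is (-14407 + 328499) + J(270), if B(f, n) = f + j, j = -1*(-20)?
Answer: 314092 + 3*sqrt(31) ≈ 3.1411e+5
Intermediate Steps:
j = 20
B(f, n) = 20 + f (B(f, n) = f + 20 = 20 + f)
J(w) = sqrt(9 + w) (J(w) = sqrt(w + (20 - 11)) = sqrt(w + 9) = sqrt(9 + w))
(-14407 + 328499) + J(270) = (-14407 + 328499) + sqrt(9 + 270) = 314092 + sqrt(279) = 314092 + 3*sqrt(31)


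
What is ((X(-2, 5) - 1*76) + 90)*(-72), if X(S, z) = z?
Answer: -1368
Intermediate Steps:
((X(-2, 5) - 1*76) + 90)*(-72) = ((5 - 1*76) + 90)*(-72) = ((5 - 76) + 90)*(-72) = (-71 + 90)*(-72) = 19*(-72) = -1368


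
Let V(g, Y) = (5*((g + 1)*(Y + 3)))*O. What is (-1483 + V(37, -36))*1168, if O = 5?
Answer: -38348944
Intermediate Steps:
V(g, Y) = 25*(1 + g)*(3 + Y) (V(g, Y) = (5*((g + 1)*(Y + 3)))*5 = (5*((1 + g)*(3 + Y)))*5 = (5*(1 + g)*(3 + Y))*5 = 25*(1 + g)*(3 + Y))
(-1483 + V(37, -36))*1168 = (-1483 + (75 + 25*(-36) + 75*37 + 25*(-36)*37))*1168 = (-1483 + (75 - 900 + 2775 - 33300))*1168 = (-1483 - 31350)*1168 = -32833*1168 = -38348944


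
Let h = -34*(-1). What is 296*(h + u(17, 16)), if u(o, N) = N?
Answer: 14800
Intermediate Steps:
h = 34
296*(h + u(17, 16)) = 296*(34 + 16) = 296*50 = 14800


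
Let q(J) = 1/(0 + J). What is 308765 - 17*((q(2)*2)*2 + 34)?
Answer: 308153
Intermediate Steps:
q(J) = 1/J
308765 - 17*((q(2)*2)*2 + 34) = 308765 - 17*((2/2)*2 + 34) = 308765 - 17*(((½)*2)*2 + 34) = 308765 - 17*(1*2 + 34) = 308765 - 17*(2 + 34) = 308765 - 17*36 = 308765 - 1*612 = 308765 - 612 = 308153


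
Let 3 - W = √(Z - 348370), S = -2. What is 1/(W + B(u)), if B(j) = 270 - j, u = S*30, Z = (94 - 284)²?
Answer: 111/141053 + I*√312270/423159 ≈ 0.00078694 + 0.0013206*I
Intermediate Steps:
Z = 36100 (Z = (-190)² = 36100)
u = -60 (u = -2*30 = -60)
W = 3 - I*√312270 (W = 3 - √(36100 - 348370) = 3 - √(-312270) = 3 - I*√312270 ≈ 3.0 - 558.81*I)
1/(W + B(u)) = 1/((3 - I*√312270) + (270 - 1*(-60))) = 1/((3 - I*√312270) + (270 + 60)) = 1/((3 - I*√312270) + 330) = 1/(333 - I*√312270)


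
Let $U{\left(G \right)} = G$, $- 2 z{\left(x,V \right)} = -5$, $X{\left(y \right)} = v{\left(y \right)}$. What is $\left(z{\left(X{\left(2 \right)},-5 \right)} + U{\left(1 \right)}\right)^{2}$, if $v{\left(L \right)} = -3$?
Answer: $\frac{49}{4} \approx 12.25$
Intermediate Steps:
$X{\left(y \right)} = -3$
$z{\left(x,V \right)} = \frac{5}{2}$ ($z{\left(x,V \right)} = \left(- \frac{1}{2}\right) \left(-5\right) = \frac{5}{2}$)
$\left(z{\left(X{\left(2 \right)},-5 \right)} + U{\left(1 \right)}\right)^{2} = \left(\frac{5}{2} + 1\right)^{2} = \left(\frac{7}{2}\right)^{2} = \frac{49}{4}$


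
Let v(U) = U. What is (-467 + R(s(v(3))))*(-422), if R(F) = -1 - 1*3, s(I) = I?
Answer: 198762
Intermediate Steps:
R(F) = -4 (R(F) = -1 - 3 = -4)
(-467 + R(s(v(3))))*(-422) = (-467 - 4)*(-422) = -471*(-422) = 198762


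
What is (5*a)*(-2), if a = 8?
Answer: -80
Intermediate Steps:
(5*a)*(-2) = (5*8)*(-2) = 40*(-2) = -80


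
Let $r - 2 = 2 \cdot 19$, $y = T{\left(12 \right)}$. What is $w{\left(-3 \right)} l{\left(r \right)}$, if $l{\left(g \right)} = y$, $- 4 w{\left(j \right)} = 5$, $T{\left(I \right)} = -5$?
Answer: $\frac{25}{4} \approx 6.25$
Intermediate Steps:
$w{\left(j \right)} = - \frac{5}{4}$ ($w{\left(j \right)} = \left(- \frac{1}{4}\right) 5 = - \frac{5}{4}$)
$y = -5$
$r = 40$ ($r = 2 + 2 \cdot 19 = 2 + 38 = 40$)
$l{\left(g \right)} = -5$
$w{\left(-3 \right)} l{\left(r \right)} = \left(- \frac{5}{4}\right) \left(-5\right) = \frac{25}{4}$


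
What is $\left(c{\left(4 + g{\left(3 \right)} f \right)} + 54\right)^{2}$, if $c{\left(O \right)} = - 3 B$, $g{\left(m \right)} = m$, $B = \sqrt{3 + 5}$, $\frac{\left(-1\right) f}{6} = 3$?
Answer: $2988 - 648 \sqrt{2} \approx 2071.6$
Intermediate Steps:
$f = -18$ ($f = \left(-6\right) 3 = -18$)
$B = 2 \sqrt{2}$ ($B = \sqrt{8} = 2 \sqrt{2} \approx 2.8284$)
$c{\left(O \right)} = - 6 \sqrt{2}$ ($c{\left(O \right)} = - 3 \cdot 2 \sqrt{2} = - 6 \sqrt{2}$)
$\left(c{\left(4 + g{\left(3 \right)} f \right)} + 54\right)^{2} = \left(- 6 \sqrt{2} + 54\right)^{2} = \left(54 - 6 \sqrt{2}\right)^{2}$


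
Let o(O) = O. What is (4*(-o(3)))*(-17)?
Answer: 204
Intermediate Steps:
(4*(-o(3)))*(-17) = (4*(-1*3))*(-17) = (4*(-3))*(-17) = -12*(-17) = 204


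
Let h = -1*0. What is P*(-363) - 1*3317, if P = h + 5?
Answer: -5132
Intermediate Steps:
h = 0
P = 5 (P = 0 + 5 = 5)
P*(-363) - 1*3317 = 5*(-363) - 1*3317 = -1815 - 3317 = -5132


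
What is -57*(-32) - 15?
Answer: 1809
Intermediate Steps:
-57*(-32) - 15 = 1824 - 15 = 1809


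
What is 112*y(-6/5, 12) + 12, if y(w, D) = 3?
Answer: 348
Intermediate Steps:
112*y(-6/5, 12) + 12 = 112*3 + 12 = 336 + 12 = 348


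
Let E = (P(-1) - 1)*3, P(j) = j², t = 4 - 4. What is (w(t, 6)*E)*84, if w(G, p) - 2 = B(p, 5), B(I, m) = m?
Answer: 0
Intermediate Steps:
t = 0
E = 0 (E = ((-1)² - 1)*3 = (1 - 1)*3 = 0*3 = 0)
w(G, p) = 7 (w(G, p) = 2 + 5 = 7)
(w(t, 6)*E)*84 = (7*0)*84 = 0*84 = 0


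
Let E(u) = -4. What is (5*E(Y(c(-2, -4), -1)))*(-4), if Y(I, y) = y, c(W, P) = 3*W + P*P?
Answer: 80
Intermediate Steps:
c(W, P) = P² + 3*W (c(W, P) = 3*W + P² = P² + 3*W)
(5*E(Y(c(-2, -4), -1)))*(-4) = (5*(-4))*(-4) = -20*(-4) = 80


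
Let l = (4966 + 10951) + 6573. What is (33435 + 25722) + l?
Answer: 81647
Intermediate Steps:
l = 22490 (l = 15917 + 6573 = 22490)
(33435 + 25722) + l = (33435 + 25722) + 22490 = 59157 + 22490 = 81647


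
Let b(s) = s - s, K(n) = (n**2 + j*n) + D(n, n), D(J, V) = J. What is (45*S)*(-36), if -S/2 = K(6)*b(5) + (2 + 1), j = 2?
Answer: 9720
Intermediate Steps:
K(n) = n**2 + 3*n (K(n) = (n**2 + 2*n) + n = n**2 + 3*n)
b(s) = 0
S = -6 (S = -2*((6*(3 + 6))*0 + (2 + 1)) = -2*((6*9)*0 + 3) = -2*(54*0 + 3) = -2*(0 + 3) = -2*3 = -6)
(45*S)*(-36) = (45*(-6))*(-36) = -270*(-36) = 9720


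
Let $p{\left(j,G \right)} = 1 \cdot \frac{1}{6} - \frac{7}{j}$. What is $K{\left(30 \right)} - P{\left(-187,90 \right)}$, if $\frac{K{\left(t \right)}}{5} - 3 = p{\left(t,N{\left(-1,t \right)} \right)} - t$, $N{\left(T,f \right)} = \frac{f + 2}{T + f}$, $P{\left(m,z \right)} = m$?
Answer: $\frac{155}{3} \approx 51.667$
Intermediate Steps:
$N{\left(T,f \right)} = \frac{2 + f}{T + f}$
$p{\left(j,G \right)} = \frac{1}{6} - \frac{7}{j}$ ($p{\left(j,G \right)} = 1 \cdot \frac{1}{6} - \frac{7}{j} = \frac{1}{6} - \frac{7}{j}$)
$K{\left(t \right)} = 15 - 5 t + \frac{5 \left(-42 + t\right)}{6 t}$ ($K{\left(t \right)} = 15 + 5 \left(\frac{-42 + t}{6 t} - t\right) = 15 + 5 \left(- t + \frac{-42 + t}{6 t}\right) = 15 - \left(5 t - \frac{5 \left(-42 + t\right)}{6 t}\right) = 15 - 5 t + \frac{5 \left(-42 + t\right)}{6 t}$)
$K{\left(30 \right)} - P{\left(-187,90 \right)} = \left(\frac{95}{6} - \frac{35}{30} - 150\right) - -187 = \left(\frac{95}{6} - \frac{7}{6} - 150\right) + 187 = - \frac{406}{3} + 187 = \frac{155}{3}$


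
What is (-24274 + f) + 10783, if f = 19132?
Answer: 5641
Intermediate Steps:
(-24274 + f) + 10783 = (-24274 + 19132) + 10783 = -5142 + 10783 = 5641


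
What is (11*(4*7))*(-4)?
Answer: -1232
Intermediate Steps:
(11*(4*7))*(-4) = (11*28)*(-4) = 308*(-4) = -1232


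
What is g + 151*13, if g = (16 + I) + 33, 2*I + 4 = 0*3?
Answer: 2010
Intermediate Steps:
I = -2 (I = -2 + (0*3)/2 = -2 + (1/2)*0 = -2 + 0 = -2)
g = 47 (g = (16 - 2) + 33 = 14 + 33 = 47)
g + 151*13 = 47 + 151*13 = 47 + 1963 = 2010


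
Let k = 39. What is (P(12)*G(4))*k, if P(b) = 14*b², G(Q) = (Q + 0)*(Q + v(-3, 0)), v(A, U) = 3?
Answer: 2201472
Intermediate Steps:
G(Q) = Q*(3 + Q) (G(Q) = (Q + 0)*(Q + 3) = Q*(3 + Q))
(P(12)*G(4))*k = ((14*12²)*(4*(3 + 4)))*39 = ((14*144)*(4*7))*39 = (2016*28)*39 = 56448*39 = 2201472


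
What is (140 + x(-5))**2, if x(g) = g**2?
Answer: 27225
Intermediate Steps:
(140 + x(-5))**2 = (140 + (-5)**2)**2 = (140 + 25)**2 = 165**2 = 27225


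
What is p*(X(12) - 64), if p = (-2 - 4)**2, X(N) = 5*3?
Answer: -1764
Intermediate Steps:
X(N) = 15
p = 36 (p = (-6)**2 = 36)
p*(X(12) - 64) = 36*(15 - 64) = 36*(-49) = -1764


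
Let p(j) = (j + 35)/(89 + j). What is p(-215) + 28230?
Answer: 197620/7 ≈ 28231.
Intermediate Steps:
p(j) = (35 + j)/(89 + j)
p(-215) + 28230 = (35 - 215)/(89 - 215) + 28230 = -180/(-126) + 28230 = -1/126*(-180) + 28230 = 10/7 + 28230 = 197620/7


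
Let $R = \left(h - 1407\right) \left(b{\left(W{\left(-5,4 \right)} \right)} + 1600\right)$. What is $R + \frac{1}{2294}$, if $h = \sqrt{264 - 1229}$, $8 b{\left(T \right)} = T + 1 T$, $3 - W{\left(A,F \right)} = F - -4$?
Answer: $- \frac{10320436453}{4588} + \frac{6395 i \sqrt{965}}{4} \approx -2.2494 \cdot 10^{6} + 49664.0 i$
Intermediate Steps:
$W{\left(A,F \right)} = -1 - F$ ($W{\left(A,F \right)} = 3 - \left(F - -4\right) = 3 - \left(F + 4\right) = 3 - \left(4 + F\right) = -1 - F$)
$b{\left(T \right)} = \frac{T}{4}$ ($b{\left(T \right)} = \frac{T + 1 T}{8} = \frac{T + T}{8} = \frac{2 T}{8} = \frac{T}{4}$)
$h = i \sqrt{965}$ ($h = \sqrt{-965} = i \sqrt{965} \approx 31.064 i$)
$R = - \frac{8997765}{4} + \frac{6395 i \sqrt{965}}{4}$ ($R = \left(i \sqrt{965} - 1407\right) \left(\frac{-1 - 4}{4} + 1600\right) = \left(-1407 + i \sqrt{965}\right) \left(\frac{-1 - 4}{4} + 1600\right) = \left(-1407 + i \sqrt{965}\right) \left(\frac{1}{4} \left(-5\right) + 1600\right) = \left(-1407 + i \sqrt{965}\right) \left(- \frac{5}{4} + 1600\right) = \left(-1407 + i \sqrt{965}\right) \frac{6395}{4} = - \frac{8997765}{4} + \frac{6395 i \sqrt{965}}{4} \approx -2.2494 \cdot 10^{6} + 49664.0 i$)
$R + \frac{1}{2294} = \left(- \frac{8997765}{4} + \frac{6395 i \sqrt{965}}{4}\right) + \frac{1}{2294} = - \frac{10320436453}{4588} + \frac{6395 i \sqrt{965}}{4}$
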